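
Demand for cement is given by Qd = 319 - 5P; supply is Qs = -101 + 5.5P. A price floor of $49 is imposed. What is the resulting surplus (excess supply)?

Equilibrium price would be P* = 40, so the floor at 49 binds.
At P = 49: Qd = 74, Qs = 168.5.
Surplus = 168.5 − 74 = 94.5.

Surplus = 94.5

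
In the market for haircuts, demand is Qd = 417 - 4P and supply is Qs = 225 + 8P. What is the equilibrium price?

P* = 16

Set Qd = Qs: 417 - 4P = 225 + 8P.
192 = 12P, so P* = 16.
Q* = 417 − 4(16) = 353.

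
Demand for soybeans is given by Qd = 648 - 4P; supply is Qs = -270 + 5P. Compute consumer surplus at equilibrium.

Equilibrium: 648 - 4P = -270 + 5P gives P* = 102, Q* = 240.
Demand choke price (Qd = 0): P = 162.
CS = ½(162 − 102)(240) = 7200.

Consumer surplus = 7200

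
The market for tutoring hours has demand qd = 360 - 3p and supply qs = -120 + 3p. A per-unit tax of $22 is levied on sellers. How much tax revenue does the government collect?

Pre-tax equilibrium: p* = 80, q* = 120.
Tax on sellers shifts supply to qs = -120 + 3(p − 22) = -186 + 3p.
360 - 3p = -186 + 3p gives buyer price pb = 91; sellers receive ps = 91 − 22 = 69.
New quantity: q = 360 − 3(91) = 87.
Revenue = 22 × 87 = 1914.

Tax revenue = 1914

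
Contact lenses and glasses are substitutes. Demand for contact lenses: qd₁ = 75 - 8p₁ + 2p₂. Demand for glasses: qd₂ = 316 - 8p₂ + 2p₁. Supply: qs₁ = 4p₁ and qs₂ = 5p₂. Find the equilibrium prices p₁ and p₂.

Market 1: 75 - 8p₁ + 2p₂ = 4p₁ → 12p₁ - 2p₂ = 75.
Market 2: 13p₂ - 2p₁ = 316.
Eliminating p₂: 13×(1) + 2×(2) gives 152p₁ = 1607, so p₁ = 1607/152.
Back-substitute into (2): p₂ = (316 + 2×1607/152) / 13 = 1971/76.

p₁ = 1607/152, p₂ = 1971/76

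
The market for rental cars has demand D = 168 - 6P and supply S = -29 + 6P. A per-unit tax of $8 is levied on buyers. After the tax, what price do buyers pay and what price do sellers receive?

Pre-tax equilibrium: P* = 197/12, Q* = 69.5.
Tax on buyers shifts demand to D = 168 − 6(P + 8) = 120 - 6P.
120 - 6P = -29 + 6P gives seller price Ps = 149/12; buyers pay Pb = 149/12 + 8 = 245/12.
New quantity: Q = 168 − 6(245/12) = 45.5.

Buyers pay 245/12, sellers receive 149/12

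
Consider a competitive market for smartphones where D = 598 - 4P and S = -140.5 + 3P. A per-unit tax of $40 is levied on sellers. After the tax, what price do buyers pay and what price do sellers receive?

Pre-tax equilibrium: P* = 105.5, Q* = 176.
Tax on sellers shifts supply to S = -140.5 + 3(P − 40) = -260.5 + 3P.
598 - 4P = -260.5 + 3P gives buyer price Pb = 1717/14; sellers receive Ps = 1717/14 − 40 = 1157/14.
New quantity: Q = 598 − 4(1717/14) = 752/7.

Buyers pay 1717/14, sellers receive 1157/14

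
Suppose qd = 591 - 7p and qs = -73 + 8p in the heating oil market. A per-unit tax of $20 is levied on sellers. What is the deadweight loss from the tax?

Pre-tax equilibrium: p* = 664/15, q* = 4217/15.
Tax on sellers shifts supply to qs = -73 + 8(p − 20) = -233 + 8p.
591 - 7p = -233 + 8p gives buyer price pb = 824/15; sellers receive ps = 824/15 − 20 = 524/15.
New quantity: q = 591 − 7(824/15) = 3097/15.
DWL = ½ × 20 × (4217/15 − 3097/15) = 2240/3.

Deadweight loss = 2240/3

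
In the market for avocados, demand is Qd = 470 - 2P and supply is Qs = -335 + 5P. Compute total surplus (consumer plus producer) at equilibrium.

Total surplus = 20160

Equilibrium: 470 - 2P = -335 + 5P gives P* = 115, Q* = 240.
Demand choke price: P = 235; supply starts at P = 67.
CS = ½(235 − 115)(240) = 14400; PS = ½(115 − 67)(240) = 5760.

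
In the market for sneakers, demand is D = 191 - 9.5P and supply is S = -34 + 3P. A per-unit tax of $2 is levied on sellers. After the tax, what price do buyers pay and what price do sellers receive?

Pre-tax equilibrium: P* = 18, Q* = 20.
Tax on sellers shifts supply to S = -34 + 3(P − 2) = -40 + 3P.
191 - 9.5P = -40 + 3P gives buyer price Pb = 18.48; sellers receive Ps = 18.48 − 2 = 16.48.
New quantity: Q = 191 − 9.5(18.48) = 15.44.

Buyers pay $18.48, sellers receive $16.48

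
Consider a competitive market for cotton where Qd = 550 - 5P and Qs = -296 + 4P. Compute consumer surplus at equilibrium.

Consumer surplus = 640

Equilibrium: 550 - 5P = -296 + 4P gives P* = 94, Q* = 80.
Demand choke price (Qd = 0): P = 110.
CS = ½(110 − 94)(80) = 640.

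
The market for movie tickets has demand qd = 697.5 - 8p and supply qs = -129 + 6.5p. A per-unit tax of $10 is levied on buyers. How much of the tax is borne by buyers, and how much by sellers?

Pre-tax equilibrium: p* = 57, q* = 241.5.
Tax on buyers shifts demand to qd = 697.5 − 8(p + 10) = 617.5 - 8p.
617.5 - 8p = -129 + 6.5p gives seller price ps = 1493/29; buyers pay pb = 1493/29 + 10 = 1783/29.
New quantity: q = 697.5 − 8(1783/29) = 11927/58.
Buyer burden = 1783/29 − 57 = 130/29; seller burden = 57 − 1493/29 = 160/29.

Buyers bear 130/29, sellers bear 160/29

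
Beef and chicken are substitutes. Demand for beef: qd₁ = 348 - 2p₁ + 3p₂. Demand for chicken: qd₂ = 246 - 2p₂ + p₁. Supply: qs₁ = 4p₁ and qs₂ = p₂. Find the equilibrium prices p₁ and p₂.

p₁ = 118.8, p₂ = 121.6

Market 1: 348 - 2p₁ + 3p₂ = 4p₁ → 6p₁ - 3p₂ = 348.
Market 2: 3p₂ - p₁ = 246.
Eliminating p₂: 3×(1) + 3×(2) gives 15p₁ = 1782, so p₁ = 118.8.
Back-substitute into (2): p₂ = (246 + 1×118.8) / 3 = 121.6.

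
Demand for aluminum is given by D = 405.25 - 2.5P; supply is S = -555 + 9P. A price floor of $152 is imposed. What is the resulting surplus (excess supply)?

Equilibrium price would be P* = 83.5, so the floor at 152 binds.
At P = 152: D = 25.25, S = 813.
Surplus = 813 − 25.25 = 787.75.

Surplus = 787.75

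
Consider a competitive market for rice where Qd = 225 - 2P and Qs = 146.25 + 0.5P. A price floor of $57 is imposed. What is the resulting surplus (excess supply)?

Equilibrium price would be P* = 31.5, so the floor at 57 binds.
At P = 57: Qd = 111, Qs = 174.75.
Surplus = 174.75 − 111 = 63.75.

Surplus = 63.75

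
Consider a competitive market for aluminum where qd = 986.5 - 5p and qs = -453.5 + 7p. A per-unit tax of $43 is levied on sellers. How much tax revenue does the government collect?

Tax revenue = 134719/12

Pre-tax equilibrium: p* = 120, q* = 386.5.
Tax on sellers shifts supply to qs = -453.5 + 7(p − 43) = -754.5 + 7p.
986.5 - 5p = -754.5 + 7p gives buyer price pb = 1741/12; sellers receive ps = 1741/12 − 43 = 1225/12.
New quantity: q = 986.5 − 5(1741/12) = 3133/12.
Revenue = 43 × 3133/12 = 134719/12.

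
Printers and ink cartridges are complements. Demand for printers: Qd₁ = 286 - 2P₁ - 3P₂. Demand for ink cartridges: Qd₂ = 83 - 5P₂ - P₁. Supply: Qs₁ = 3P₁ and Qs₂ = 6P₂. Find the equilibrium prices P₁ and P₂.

Market 1: 286 - 2P₁ - 3P₂ = 3P₁ → 5P₁ + 3P₂ = 286.
Market 2: 11P₂ + P₁ = 83.
Eliminating P₂: 11×(1) − 3×(2) gives 52P₁ = 2897, so P₁ = 2897/52.
Back-substitute into (2): P₂ = (83 − 1×2897/52) / 11 = 129/52.

P₁ = 2897/52, P₂ = 129/52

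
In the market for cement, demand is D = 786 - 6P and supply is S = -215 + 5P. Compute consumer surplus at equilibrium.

Equilibrium: 786 - 6P = -215 + 5P gives P* = 91, Q* = 240.
Demand choke price (D = 0): P = 131.
CS = ½(131 − 91)(240) = 4800.

Consumer surplus = 4800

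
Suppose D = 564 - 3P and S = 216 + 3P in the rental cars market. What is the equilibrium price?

P* = 58

Set D = S: 564 - 3P = 216 + 3P.
348 = 6P, so P* = 58.
Q* = 564 − 3(58) = 390.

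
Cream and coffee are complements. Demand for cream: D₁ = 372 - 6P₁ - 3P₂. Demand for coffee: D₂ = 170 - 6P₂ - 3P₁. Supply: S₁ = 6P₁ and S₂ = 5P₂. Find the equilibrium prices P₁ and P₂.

Market 1: 372 - 6P₁ - 3P₂ = 6P₁ → 12P₁ + 3P₂ = 372.
Market 2: 11P₂ + 3P₁ = 170.
Eliminating P₂: 11×(1) − 3×(2) gives 123P₁ = 3582, so P₁ = 1194/41.
Back-substitute into (2): P₂ = (170 − 3×1194/41) / 11 = 308/41.

P₁ = 1194/41, P₂ = 308/41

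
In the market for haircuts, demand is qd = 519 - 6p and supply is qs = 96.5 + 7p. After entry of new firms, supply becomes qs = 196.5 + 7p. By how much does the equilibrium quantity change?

Original equilibrium: p* = 32.5, q* = 324.
New equilibrium: 519 - 6p = 196.5 + 7p, so 322.5 = 13p and p' = 645/26; q' = 519 − 6(645/26) = 4812/13.
Change in quantity: 4812/13 − 324 = 600/13.

Δq = 600/13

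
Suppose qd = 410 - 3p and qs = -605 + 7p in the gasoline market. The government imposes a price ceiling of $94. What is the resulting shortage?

Shortage = 75

Equilibrium price would be p* = 101.5, so the ceiling at 94 binds.
At p = 94: qd = 410 − 3(94) = 128, qs = -605 + 7(94) = 53.
Shortage = 128 − 53 = 75.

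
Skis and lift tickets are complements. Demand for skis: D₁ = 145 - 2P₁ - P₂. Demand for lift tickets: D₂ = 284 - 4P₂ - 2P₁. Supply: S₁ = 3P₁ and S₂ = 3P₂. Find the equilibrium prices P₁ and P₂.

P₁ = 731/33, P₂ = 1130/33

Market 1: 145 - 2P₁ - P₂ = 3P₁ → 5P₁ + P₂ = 145.
Market 2: 7P₂ + 2P₁ = 284.
Eliminating P₂: 7×(1) − 1×(2) gives 33P₁ = 731, so P₁ = 731/33.
Back-substitute into (2): P₂ = (284 − 2×731/33) / 7 = 1130/33.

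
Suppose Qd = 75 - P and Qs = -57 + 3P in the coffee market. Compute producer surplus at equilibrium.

Producer surplus = 294

Equilibrium: 75 - P = -57 + 3P gives P* = 33, Q* = 42.
Supply starts at P = 19 (where Qs = 0).
PS = ½(33 − 19)(42) = 294.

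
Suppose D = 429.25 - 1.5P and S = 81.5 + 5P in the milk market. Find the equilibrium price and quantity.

Set D = S: 429.25 - 1.5P = 81.5 + 5P.
347.75 = 6.5P, so P* = 53.5.
Q* = 429.25 − 1.5(53.5) = 349.

P* = 53.5, Q* = 349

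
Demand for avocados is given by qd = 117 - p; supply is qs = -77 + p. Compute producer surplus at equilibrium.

Equilibrium: 117 - p = -77 + p gives p* = 97, q* = 20.
Supply starts at p = 77 (where qs = 0).
PS = ½(97 − 77)(20) = 200.

Producer surplus = 200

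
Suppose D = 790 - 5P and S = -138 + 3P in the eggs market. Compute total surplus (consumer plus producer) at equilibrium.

Equilibrium: 790 - 5P = -138 + 3P gives P* = 116, Q* = 210.
Demand choke price: P = 158; supply starts at P = 46.
CS = ½(158 − 116)(210) = 4410; PS = ½(116 − 46)(210) = 7350.

Total surplus = 11760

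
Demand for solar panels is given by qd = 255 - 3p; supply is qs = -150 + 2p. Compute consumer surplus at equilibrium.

Equilibrium: 255 - 3p = -150 + 2p gives p* = 81, q* = 12.
Demand choke price (qd = 0): p = 85.
CS = ½(85 − 81)(12) = 24.

Consumer surplus = 24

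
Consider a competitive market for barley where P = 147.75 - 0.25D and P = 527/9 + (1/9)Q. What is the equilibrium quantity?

Set the two price expressions equal: 147.75 - 0.25Q = 527/9 + (1/9)Q.
3211/36 = (13/36)Q, so Q* = 247.
P* = 147.75 − (0.25)(247) = 86.

Q* = 247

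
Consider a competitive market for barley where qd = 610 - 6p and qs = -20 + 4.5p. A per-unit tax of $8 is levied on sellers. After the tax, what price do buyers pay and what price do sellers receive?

Pre-tax equilibrium: p* = 60, q* = 250.
Tax on sellers shifts supply to qs = -20 + 4.5(p − 8) = -56 + 4.5p.
610 - 6p = -56 + 4.5p gives buyer price pb = 444/7; sellers receive ps = 444/7 − 8 = 388/7.
New quantity: q = 610 − 6(444/7) = 1606/7.

Buyers pay 444/7, sellers receive 388/7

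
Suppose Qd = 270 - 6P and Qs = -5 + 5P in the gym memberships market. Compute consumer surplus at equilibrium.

Consumer surplus = 1200

Equilibrium: 270 - 6P = -5 + 5P gives P* = 25, Q* = 120.
Demand choke price (Qd = 0): P = 45.
CS = ½(45 − 25)(120) = 1200.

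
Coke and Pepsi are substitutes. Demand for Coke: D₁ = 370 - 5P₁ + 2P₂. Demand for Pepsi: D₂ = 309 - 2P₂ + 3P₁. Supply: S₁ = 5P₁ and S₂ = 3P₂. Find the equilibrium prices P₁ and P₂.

Market 1: 370 - 5P₁ + 2P₂ = 5P₁ → 10P₁ - 2P₂ = 370.
Market 2: 5P₂ - 3P₁ = 309.
Eliminating P₂: 5×(1) + 2×(2) gives 44P₁ = 2468, so P₁ = 617/11.
Back-substitute into (2): P₂ = (309 + 3×617/11) / 5 = 1050/11.

P₁ = 617/11, P₂ = 1050/11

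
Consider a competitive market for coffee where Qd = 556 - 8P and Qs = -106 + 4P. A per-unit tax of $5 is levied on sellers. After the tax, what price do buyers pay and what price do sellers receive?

Pre-tax equilibrium: P* = 331/6, Q* = 344/3.
Tax on sellers shifts supply to Qs = -106 + 4(P − 5) = -126 + 4P.
556 - 8P = -126 + 4P gives buyer price Pb = 341/6; sellers receive Ps = 341/6 − 5 = 311/6.
New quantity: Q = 556 − 8(341/6) = 304/3.

Buyers pay 341/6, sellers receive 311/6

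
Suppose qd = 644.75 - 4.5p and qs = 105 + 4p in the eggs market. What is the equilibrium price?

Set qd = qs: 644.75 - 4.5p = 105 + 4p.
539.75 = 8.5p, so p* = 63.5.
q* = 644.75 − 4.5(63.5) = 359.

p* = 63.5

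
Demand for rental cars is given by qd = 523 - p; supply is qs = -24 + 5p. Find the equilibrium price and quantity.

p* = 547/6, q* = 2591/6

Set qd = qs: 523 - p = -24 + 5p.
547 = 6p, so p* = 547/6.
q* = 523 − 1(547/6) = 2591/6.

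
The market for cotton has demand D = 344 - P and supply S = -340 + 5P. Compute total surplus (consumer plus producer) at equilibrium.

Equilibrium: 344 - P = -340 + 5P gives P* = 114, Q* = 230.
Demand choke price: P = 344; supply starts at P = 68.
CS = ½(344 − 114)(230) = 26450; PS = ½(114 − 68)(230) = 5290.

Total surplus = 31740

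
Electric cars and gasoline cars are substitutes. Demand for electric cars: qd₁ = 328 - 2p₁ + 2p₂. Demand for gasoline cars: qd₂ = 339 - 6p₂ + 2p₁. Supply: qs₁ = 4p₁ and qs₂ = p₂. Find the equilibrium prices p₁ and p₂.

Market 1: 328 - 2p₁ + 2p₂ = 4p₁ → 6p₁ - 2p₂ = 328.
Market 2: 7p₂ - 2p₁ = 339.
Eliminating p₂: 7×(1) + 2×(2) gives 38p₁ = 2974, so p₁ = 1487/19.
Back-substitute into (2): p₂ = (339 + 2×1487/19) / 7 = 1345/19.

p₁ = 1487/19, p₂ = 1345/19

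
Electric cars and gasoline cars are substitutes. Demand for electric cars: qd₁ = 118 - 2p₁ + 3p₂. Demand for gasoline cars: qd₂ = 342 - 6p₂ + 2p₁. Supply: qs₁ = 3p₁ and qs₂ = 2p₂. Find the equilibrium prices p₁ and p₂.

p₁ = 985/17, p₂ = 973/17

Market 1: 118 - 2p₁ + 3p₂ = 3p₁ → 5p₁ - 3p₂ = 118.
Market 2: 8p₂ - 2p₁ = 342.
Eliminating p₂: 8×(1) + 3×(2) gives 34p₁ = 1970, so p₁ = 985/17.
Back-substitute into (2): p₂ = (342 + 2×985/17) / 8 = 973/17.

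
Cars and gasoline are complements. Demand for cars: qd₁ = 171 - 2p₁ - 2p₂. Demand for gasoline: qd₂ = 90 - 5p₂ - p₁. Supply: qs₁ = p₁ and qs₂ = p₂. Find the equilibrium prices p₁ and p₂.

p₁ = 52.875, p₂ = 6.1875

Market 1: 171 - 2p₁ - 2p₂ = p₁ → 3p₁ + 2p₂ = 171.
Market 2: 6p₂ + p₁ = 90.
Eliminating p₂: 6×(1) − 2×(2) gives 16p₁ = 846, so p₁ = 52.875.
Back-substitute into (2): p₂ = (90 − 1×52.875) / 6 = 6.1875.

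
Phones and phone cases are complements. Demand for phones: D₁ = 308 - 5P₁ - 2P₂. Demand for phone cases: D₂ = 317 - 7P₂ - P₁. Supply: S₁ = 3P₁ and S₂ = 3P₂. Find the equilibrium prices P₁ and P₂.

Market 1: 308 - 5P₁ - 2P₂ = 3P₁ → 8P₁ + 2P₂ = 308.
Market 2: 10P₂ + P₁ = 317.
Eliminating P₂: 10×(1) − 2×(2) gives 78P₁ = 2446, so P₁ = 1223/39.
Back-substitute into (2): P₂ = (317 − 1×1223/39) / 10 = 1114/39.

P₁ = 1223/39, P₂ = 1114/39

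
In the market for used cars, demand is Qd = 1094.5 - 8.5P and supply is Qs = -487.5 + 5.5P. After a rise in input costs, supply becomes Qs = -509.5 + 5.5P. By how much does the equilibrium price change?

Original equilibrium: P* = 113, Q* = 134.
New equilibrium: 1094.5 - 8.5P = -509.5 + 5.5P, so 1604 = 14P and P' = 802/7; Q' = 1094.5 − 8.5(802/7) = 1689/14.
Change in price: 802/7 − 113 = 11/7.

ΔP = 11/7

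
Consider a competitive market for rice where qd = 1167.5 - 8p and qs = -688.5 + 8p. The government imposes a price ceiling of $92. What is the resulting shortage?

Equilibrium price would be p* = 116, so the ceiling at 92 binds.
At p = 92: qd = 1167.5 − 8(92) = 431.5, qs = -688.5 + 8(92) = 47.5.
Shortage = 431.5 − 47.5 = 384.

Shortage = 384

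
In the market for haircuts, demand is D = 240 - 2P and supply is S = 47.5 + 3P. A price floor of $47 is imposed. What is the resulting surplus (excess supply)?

Surplus = 42.5

Equilibrium price would be P* = 38.5, so the floor at 47 binds.
At P = 47: D = 146, S = 188.5.
Surplus = 188.5 − 146 = 42.5.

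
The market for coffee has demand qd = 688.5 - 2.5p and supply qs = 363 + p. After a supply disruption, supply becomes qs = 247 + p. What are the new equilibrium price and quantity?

Original equilibrium: p* = 93, q* = 456.
New equilibrium: 688.5 - 2.5p = 247 + p, so 441.5 = 3.5p and p' = 883/7; q' = 688.5 − 2.5(883/7) = 2612/7.

p' = 883/7, q' = 2612/7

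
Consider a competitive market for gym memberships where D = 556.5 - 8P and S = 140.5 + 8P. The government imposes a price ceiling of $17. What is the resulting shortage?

Shortage = 144

Equilibrium price would be P* = 26, so the ceiling at 17 binds.
At P = 17: D = 556.5 − 8(17) = 420.5, S = 140.5 + 8(17) = 276.5.
Shortage = 420.5 − 276.5 = 144.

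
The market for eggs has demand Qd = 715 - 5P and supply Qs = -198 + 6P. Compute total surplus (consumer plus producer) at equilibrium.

Total surplus = 16500

Equilibrium: 715 - 5P = -198 + 6P gives P* = 83, Q* = 300.
Demand choke price: P = 143; supply starts at P = 33.
CS = ½(143 − 83)(300) = 9000; PS = ½(83 − 33)(300) = 7500.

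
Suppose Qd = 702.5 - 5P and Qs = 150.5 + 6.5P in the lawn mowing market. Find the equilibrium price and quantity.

Set Qd = Qs: 702.5 - 5P = 150.5 + 6.5P.
552 = 11.5P, so P* = 48.
Q* = 702.5 − 5(48) = 462.5.

P* = 48, Q* = 462.5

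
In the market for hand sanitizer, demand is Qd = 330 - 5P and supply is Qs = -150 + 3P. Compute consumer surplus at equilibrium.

Equilibrium: 330 - 5P = -150 + 3P gives P* = 60, Q* = 30.
Demand choke price (Qd = 0): P = 66.
CS = ½(66 − 60)(30) = 90.

Consumer surplus = 90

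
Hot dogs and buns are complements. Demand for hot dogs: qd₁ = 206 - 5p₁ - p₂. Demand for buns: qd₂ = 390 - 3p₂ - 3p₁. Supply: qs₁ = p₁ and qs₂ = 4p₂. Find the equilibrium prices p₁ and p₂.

Market 1: 206 - 5p₁ - p₂ = p₁ → 6p₁ + p₂ = 206.
Market 2: 7p₂ + 3p₁ = 390.
Eliminating p₂: 7×(1) − 1×(2) gives 39p₁ = 1052, so p₁ = 1052/39.
Back-substitute into (2): p₂ = (390 − 3×1052/39) / 7 = 574/13.

p₁ = 1052/39, p₂ = 574/13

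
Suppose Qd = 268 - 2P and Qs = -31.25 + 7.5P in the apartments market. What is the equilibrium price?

P* = 31.5

Set Qd = Qs: 268 - 2P = -31.25 + 7.5P.
299.25 = 9.5P, so P* = 31.5.
Q* = 268 − 2(31.5) = 205.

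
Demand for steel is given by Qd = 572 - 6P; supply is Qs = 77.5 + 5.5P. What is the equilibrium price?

P* = 43

Set Qd = Qs: 572 - 6P = 77.5 + 5.5P.
494.5 = 11.5P, so P* = 43.
Q* = 572 − 6(43) = 314.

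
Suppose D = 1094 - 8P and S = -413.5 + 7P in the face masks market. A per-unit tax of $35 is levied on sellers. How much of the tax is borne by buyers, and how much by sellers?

Buyers bear 49/3, sellers bear 56/3

Pre-tax equilibrium: P* = 100.5, Q* = 290.
Tax on sellers shifts supply to S = -413.5 + 7(P − 35) = -658.5 + 7P.
1094 - 8P = -658.5 + 7P gives buyer price Pb = 701/6; sellers receive Ps = 701/6 − 35 = 491/6.
New quantity: Q = 1094 − 8(701/6) = 478/3.
Buyer burden = 701/6 − 100.5 = 49/3; seller burden = 100.5 − 491/6 = 56/3.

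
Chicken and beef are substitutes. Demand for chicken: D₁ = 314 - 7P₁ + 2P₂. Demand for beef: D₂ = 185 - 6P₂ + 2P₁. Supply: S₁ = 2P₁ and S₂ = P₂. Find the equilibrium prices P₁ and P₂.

Market 1: 314 - 7P₁ + 2P₂ = 2P₁ → 9P₁ - 2P₂ = 314.
Market 2: 7P₂ - 2P₁ = 185.
Eliminating P₂: 7×(1) + 2×(2) gives 59P₁ = 2568, so P₁ = 2568/59.
Back-substitute into (2): P₂ = (185 + 2×2568/59) / 7 = 2293/59.

P₁ = 2568/59, P₂ = 2293/59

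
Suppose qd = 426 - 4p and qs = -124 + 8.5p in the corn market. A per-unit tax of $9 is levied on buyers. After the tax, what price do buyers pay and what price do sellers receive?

Pre-tax equilibrium: p* = 44, q* = 250.
Tax on buyers shifts demand to qd = 426 − 4(p + 9) = 390 - 4p.
390 - 4p = -124 + 8.5p gives seller price ps = 41.12; buyers pay pb = 41.12 + 9 = 50.12.
New quantity: q = 426 − 4(50.12) = 225.52.

Buyers pay $50.12, sellers receive $41.12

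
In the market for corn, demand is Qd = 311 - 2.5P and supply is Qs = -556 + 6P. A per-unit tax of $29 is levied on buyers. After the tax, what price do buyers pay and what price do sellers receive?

Pre-tax equilibrium: P* = 102, Q* = 56.
Tax on buyers shifts demand to Qd = 311 − 2.5(P + 29) = 238.5 - 2.5P.
238.5 - 2.5P = -556 + 6P gives seller price Ps = 1589/17; buyers pay Pb = 1589/17 + 29 = 2082/17.
New quantity: Q = 311 − 2.5(2082/17) = 82/17.

Buyers pay 2082/17, sellers receive 1589/17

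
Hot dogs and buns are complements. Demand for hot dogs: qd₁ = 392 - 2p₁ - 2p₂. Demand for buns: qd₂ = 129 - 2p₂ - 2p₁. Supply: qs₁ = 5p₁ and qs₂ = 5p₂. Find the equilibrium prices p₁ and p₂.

Market 1: 392 - 2p₁ - 2p₂ = 5p₁ → 7p₁ + 2p₂ = 392.
Market 2: 7p₂ + 2p₁ = 129.
Eliminating p₂: 7×(1) − 2×(2) gives 45p₁ = 2486, so p₁ = 2486/45.
Back-substitute into (2): p₂ = (129 − 2×2486/45) / 7 = 119/45.

p₁ = 2486/45, p₂ = 119/45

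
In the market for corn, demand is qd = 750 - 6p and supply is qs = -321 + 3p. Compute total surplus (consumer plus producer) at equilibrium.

Total surplus = 324

Equilibrium: 750 - 6p = -321 + 3p gives p* = 119, q* = 36.
Demand choke price: p = 125; supply starts at p = 107.
CS = ½(125 − 119)(36) = 108; PS = ½(119 − 107)(36) = 216.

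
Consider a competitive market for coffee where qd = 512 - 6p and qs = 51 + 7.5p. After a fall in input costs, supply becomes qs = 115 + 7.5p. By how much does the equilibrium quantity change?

Δq = 256/9

Original equilibrium: p* = 922/27, q* = 2764/9.
New equilibrium: 512 - 6p = 115 + 7.5p, so 397 = 13.5p and p' = 794/27; q' = 512 − 6(794/27) = 3020/9.
Change in quantity: 3020/9 − 2764/9 = 256/9.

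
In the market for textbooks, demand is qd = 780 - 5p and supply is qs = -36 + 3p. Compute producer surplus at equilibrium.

Producer surplus = 12150

Equilibrium: 780 - 5p = -36 + 3p gives p* = 102, q* = 270.
Supply starts at p = 12 (where qs = 0).
PS = ½(102 − 12)(270) = 12150.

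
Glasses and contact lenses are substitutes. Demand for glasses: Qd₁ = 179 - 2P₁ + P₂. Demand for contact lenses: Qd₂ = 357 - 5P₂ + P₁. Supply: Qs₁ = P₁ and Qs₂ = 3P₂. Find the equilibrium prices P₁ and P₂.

P₁ = 1789/23, P₂ = 1250/23

Market 1: 179 - 2P₁ + P₂ = P₁ → 3P₁ - P₂ = 179.
Market 2: 8P₂ - P₁ = 357.
Eliminating P₂: 8×(1) + 1×(2) gives 23P₁ = 1789, so P₁ = 1789/23.
Back-substitute into (2): P₂ = (357 + 1×1789/23) / 8 = 1250/23.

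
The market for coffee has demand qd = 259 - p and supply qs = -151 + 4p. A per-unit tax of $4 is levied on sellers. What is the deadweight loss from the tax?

Pre-tax equilibrium: p* = 82, q* = 177.
Tax on sellers shifts supply to qs = -151 + 4(p − 4) = -167 + 4p.
259 - p = -167 + 4p gives buyer price pb = 85.2; sellers receive ps = 85.2 − 4 = 81.2.
New quantity: q = 259 − 1(85.2) = 173.8.
DWL = ½ × 4 × (177 − 173.8) = 6.4.

Deadweight loss = 6.4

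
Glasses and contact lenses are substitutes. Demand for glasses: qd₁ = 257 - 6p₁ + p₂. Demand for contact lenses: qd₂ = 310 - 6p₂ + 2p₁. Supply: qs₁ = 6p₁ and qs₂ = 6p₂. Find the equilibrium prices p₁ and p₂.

Market 1: 257 - 6p₁ + p₂ = 6p₁ → 12p₁ - p₂ = 257.
Market 2: 12p₂ - 2p₁ = 310.
Eliminating p₂: 12×(1) + 1×(2) gives 142p₁ = 3394, so p₁ = 1697/71.
Back-substitute into (2): p₂ = (310 + 2×1697/71) / 12 = 2117/71.

p₁ = 1697/71, p₂ = 2117/71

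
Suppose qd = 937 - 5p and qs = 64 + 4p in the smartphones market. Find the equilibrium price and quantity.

p* = 97, q* = 452

Set qd = qs: 937 - 5p = 64 + 4p.
873 = 9p, so p* = 97.
q* = 937 − 5(97) = 452.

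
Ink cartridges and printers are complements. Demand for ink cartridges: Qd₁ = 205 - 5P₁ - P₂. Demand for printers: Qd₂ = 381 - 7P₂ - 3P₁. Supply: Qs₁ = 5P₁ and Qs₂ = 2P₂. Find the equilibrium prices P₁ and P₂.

Market 1: 205 - 5P₁ - P₂ = 5P₁ → 10P₁ + P₂ = 205.
Market 2: 9P₂ + 3P₁ = 381.
Eliminating P₂: 9×(1) − 1×(2) gives 87P₁ = 1464, so P₁ = 488/29.
Back-substitute into (2): P₂ = (381 − 3×488/29) / 9 = 1065/29.

P₁ = 488/29, P₂ = 1065/29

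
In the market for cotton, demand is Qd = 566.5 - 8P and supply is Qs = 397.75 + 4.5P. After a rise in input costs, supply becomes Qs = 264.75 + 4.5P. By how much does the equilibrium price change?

ΔP = 10.64

Original equilibrium: P* = 13.5, Q* = 458.5.
New equilibrium: 566.5 - 8P = 264.75 + 4.5P, so 301.75 = 12.5P and P' = 24.14; Q' = 566.5 − 8(24.14) = 373.38.
Change in price: 24.14 − 13.5 = 10.64.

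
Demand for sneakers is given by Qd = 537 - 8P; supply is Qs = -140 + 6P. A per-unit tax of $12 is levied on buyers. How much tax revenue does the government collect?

Tax revenue = 1308

Pre-tax equilibrium: P* = 677/14, Q* = 1051/7.
Tax on buyers shifts demand to Qd = 537 − 8(P + 12) = 441 - 8P.
441 - 8P = -140 + 6P gives seller price Ps = 41.5; buyers pay Pb = 41.5 + 12 = 53.5.
New quantity: Q = 537 − 8(53.5) = 109.
Revenue = 12 × 109 = 1308.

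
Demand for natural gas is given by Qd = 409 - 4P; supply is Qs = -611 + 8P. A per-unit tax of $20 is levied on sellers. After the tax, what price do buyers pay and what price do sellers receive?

Pre-tax equilibrium: P* = 85, Q* = 69.
Tax on sellers shifts supply to Qs = -611 + 8(P − 20) = -771 + 8P.
409 - 4P = -771 + 8P gives buyer price Pb = 295/3; sellers receive Ps = 295/3 − 20 = 235/3.
New quantity: Q = 409 − 4(295/3) = 47/3.

Buyers pay 295/3, sellers receive 235/3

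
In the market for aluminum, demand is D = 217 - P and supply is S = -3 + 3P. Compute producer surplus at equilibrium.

Equilibrium: 217 - P = -3 + 3P gives P* = 55, Q* = 162.
Supply starts at P = 1 (where S = 0).
PS = ½(55 − 1)(162) = 4374.

Producer surplus = 4374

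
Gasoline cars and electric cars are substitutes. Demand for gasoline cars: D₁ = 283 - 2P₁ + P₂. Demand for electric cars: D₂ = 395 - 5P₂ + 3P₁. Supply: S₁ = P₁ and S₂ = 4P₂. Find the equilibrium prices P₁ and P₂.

Market 1: 283 - 2P₁ + P₂ = P₁ → 3P₁ - P₂ = 283.
Market 2: 9P₂ - 3P₁ = 395.
Eliminating P₂: 9×(1) + 1×(2) gives 24P₁ = 2942, so P₁ = 1471/12.
Back-substitute into (2): P₂ = (395 + 3×1471/12) / 9 = 84.75.

P₁ = 1471/12, P₂ = 84.75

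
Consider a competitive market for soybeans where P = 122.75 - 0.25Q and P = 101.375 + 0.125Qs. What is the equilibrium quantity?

Set the two price expressions equal: 122.75 - 0.25Q = 101.375 + 0.125Q.
21.375 = 0.375Q, so Q* = 57.
P* = 122.75 − (0.25)(57) = 108.5.

Q* = 57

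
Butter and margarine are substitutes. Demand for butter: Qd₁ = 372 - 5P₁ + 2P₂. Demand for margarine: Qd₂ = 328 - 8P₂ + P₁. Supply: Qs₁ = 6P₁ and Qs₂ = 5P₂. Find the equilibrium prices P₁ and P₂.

Market 1: 372 - 5P₁ + 2P₂ = 6P₁ → 11P₁ - 2P₂ = 372.
Market 2: 13P₂ - P₁ = 328.
Eliminating P₂: 13×(1) + 2×(2) gives 141P₁ = 5492, so P₁ = 5492/141.
Back-substitute into (2): P₂ = (328 + 1×5492/141) / 13 = 3980/141.

P₁ = 5492/141, P₂ = 3980/141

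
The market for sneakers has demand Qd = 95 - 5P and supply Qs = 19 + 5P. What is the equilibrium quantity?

Q* = 57

Set Qd = Qs: 95 - 5P = 19 + 5P.
76 = 10P, so P* = 7.6.
Q* = 95 − 5(7.6) = 57.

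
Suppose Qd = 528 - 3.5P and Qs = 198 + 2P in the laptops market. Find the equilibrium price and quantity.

P* = 60, Q* = 318

Set Qd = Qs: 528 - 3.5P = 198 + 2P.
330 = 5.5P, so P* = 60.
Q* = 528 − 3.5(60) = 318.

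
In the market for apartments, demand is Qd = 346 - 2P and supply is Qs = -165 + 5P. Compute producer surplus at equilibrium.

Equilibrium: 346 - 2P = -165 + 5P gives P* = 73, Q* = 200.
Supply starts at P = 33 (where Qs = 0).
PS = ½(73 − 33)(200) = 4000.

Producer surplus = 4000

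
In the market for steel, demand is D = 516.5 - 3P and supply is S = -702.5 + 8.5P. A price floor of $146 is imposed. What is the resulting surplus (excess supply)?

Equilibrium price would be P* = 106, so the floor at 146 binds.
At P = 146: D = 78.5, S = 538.5.
Surplus = 538.5 − 78.5 = 460.

Surplus = 460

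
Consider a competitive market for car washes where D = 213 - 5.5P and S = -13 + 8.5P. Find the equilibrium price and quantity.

Set D = S: 213 - 5.5P = -13 + 8.5P.
226 = 14P, so P* = 113/7.
Q* = 213 − 5.5(113/7) = 1739/14.

P* = 113/7, Q* = 1739/14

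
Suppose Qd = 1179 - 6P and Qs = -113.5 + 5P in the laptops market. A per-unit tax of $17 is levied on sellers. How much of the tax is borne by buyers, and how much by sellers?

Buyers bear 85/11, sellers bear 102/11

Pre-tax equilibrium: P* = 117.5, Q* = 474.
Tax on sellers shifts supply to Qs = -113.5 + 5(P − 17) = -198.5 + 5P.
1179 - 6P = -198.5 + 5P gives buyer price Pb = 2755/22; sellers receive Ps = 2755/22 − 17 = 2381/22.
New quantity: Q = 1179 − 6(2755/22) = 4704/11.
Buyer burden = 2755/22 − 117.5 = 85/11; seller burden = 117.5 − 2381/22 = 102/11.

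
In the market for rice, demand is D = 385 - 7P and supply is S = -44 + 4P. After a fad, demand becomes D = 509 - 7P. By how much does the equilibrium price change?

ΔP = 124/11

Original equilibrium: P* = 39, Q* = 112.
New equilibrium: 509 - 7P = -44 + 4P, so 553 = 11P and P' = 553/11; Q' = 509 − 7(553/11) = 1728/11.
Change in price: 553/11 − 39 = 124/11.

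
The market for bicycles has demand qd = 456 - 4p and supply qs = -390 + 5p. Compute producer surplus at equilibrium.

Equilibrium: 456 - 4p = -390 + 5p gives p* = 94, q* = 80.
Supply starts at p = 78 (where qs = 0).
PS = ½(94 − 78)(80) = 640.

Producer surplus = 640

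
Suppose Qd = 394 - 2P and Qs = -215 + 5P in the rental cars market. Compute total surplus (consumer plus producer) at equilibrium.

Total surplus = 16940

Equilibrium: 394 - 2P = -215 + 5P gives P* = 87, Q* = 220.
Demand choke price: P = 197; supply starts at P = 43.
CS = ½(197 − 87)(220) = 12100; PS = ½(87 − 43)(220) = 4840.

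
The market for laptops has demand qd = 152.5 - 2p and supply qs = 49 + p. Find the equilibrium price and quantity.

Set qd = qs: 152.5 - 2p = 49 + p.
103.5 = 3p, so p* = 34.5.
q* = 152.5 − 2(34.5) = 83.5.

p* = 34.5, q* = 83.5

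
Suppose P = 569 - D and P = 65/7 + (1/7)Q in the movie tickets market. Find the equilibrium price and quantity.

Set the two price expressions equal: 569 - Q = 65/7 + (1/7)Q.
3918/7 = (8/7)Q, so Q* = 489.75.
P* = 569 − (1)(489.75) = 79.25.

P* = 79.25, Q* = 489.75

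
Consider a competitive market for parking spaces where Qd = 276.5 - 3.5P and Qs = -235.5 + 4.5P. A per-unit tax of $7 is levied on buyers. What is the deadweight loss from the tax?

Pre-tax equilibrium: P* = 64, Q* = 52.5.
Tax on buyers shifts demand to Qd = 276.5 − 3.5(P + 7) = 252 - 3.5P.
252 - 3.5P = -235.5 + 4.5P gives seller price Ps = 60.9375; buyers pay Pb = 60.9375 + 7 = 67.9375.
New quantity: Q = 276.5 − 3.5(67.9375) = 38.71875.
DWL = ½ × 7 × (52.5 − 38.71875) = 48.234375.

Deadweight loss = 48.234375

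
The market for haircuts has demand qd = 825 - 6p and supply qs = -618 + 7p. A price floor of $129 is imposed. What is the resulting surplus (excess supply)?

Equilibrium price would be p* = 111, so the floor at 129 binds.
At p = 129: qd = 51, qs = 285.
Surplus = 285 − 51 = 234.

Surplus = 234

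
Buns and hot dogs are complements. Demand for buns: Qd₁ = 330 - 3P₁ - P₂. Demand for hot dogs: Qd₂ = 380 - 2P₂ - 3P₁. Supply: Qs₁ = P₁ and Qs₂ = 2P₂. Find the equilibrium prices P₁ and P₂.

P₁ = 940/13, P₂ = 530/13

Market 1: 330 - 3P₁ - P₂ = P₁ → 4P₁ + P₂ = 330.
Market 2: 4P₂ + 3P₁ = 380.
Eliminating P₂: 4×(1) − 1×(2) gives 13P₁ = 940, so P₁ = 940/13.
Back-substitute into (2): P₂ = (380 − 3×940/13) / 4 = 530/13.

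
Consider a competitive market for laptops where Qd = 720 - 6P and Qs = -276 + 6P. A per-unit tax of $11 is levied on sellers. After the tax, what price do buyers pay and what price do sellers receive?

Pre-tax equilibrium: P* = 83, Q* = 222.
Tax on sellers shifts supply to Qs = -276 + 6(P − 11) = -342 + 6P.
720 - 6P = -342 + 6P gives buyer price Pb = 88.5; sellers receive Ps = 88.5 − 11 = 77.5.
New quantity: Q = 720 − 6(88.5) = 189.

Buyers pay $88.5, sellers receive $77.5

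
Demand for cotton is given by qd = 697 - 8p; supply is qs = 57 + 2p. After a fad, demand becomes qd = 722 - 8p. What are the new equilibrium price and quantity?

p' = 66.5, q' = 190

Original equilibrium: p* = 64, q* = 185.
New equilibrium: 722 - 8p = 57 + 2p, so 665 = 10p and p' = 66.5; q' = 722 − 8(66.5) = 190.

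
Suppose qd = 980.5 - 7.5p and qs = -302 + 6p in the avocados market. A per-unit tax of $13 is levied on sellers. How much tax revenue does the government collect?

Tax revenue = 8762/3

Pre-tax equilibrium: p* = 95, q* = 268.
Tax on sellers shifts supply to qs = -302 + 6(p − 13) = -380 + 6p.
980.5 - 7.5p = -380 + 6p gives buyer price pb = 907/9; sellers receive ps = 907/9 − 13 = 790/9.
New quantity: q = 980.5 − 7.5(907/9) = 674/3.
Revenue = 13 × 674/3 = 8762/3.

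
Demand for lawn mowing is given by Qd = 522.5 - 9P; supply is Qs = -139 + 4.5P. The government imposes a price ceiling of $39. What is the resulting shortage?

Equilibrium price would be P* = 49, so the ceiling at 39 binds.
At P = 39: Qd = 522.5 − 9(39) = 171.5, Qs = -139 + 4.5(39) = 36.5.
Shortage = 171.5 − 36.5 = 135.

Shortage = 135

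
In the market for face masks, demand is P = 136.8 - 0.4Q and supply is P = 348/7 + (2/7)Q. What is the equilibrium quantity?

Set the two price expressions equal: 136.8 - 0.4Q = 348/7 + (2/7)Q.
3048/35 = (24/35)Q, so Q* = 127.
P* = 136.8 − (0.4)(127) = 86.

Q* = 127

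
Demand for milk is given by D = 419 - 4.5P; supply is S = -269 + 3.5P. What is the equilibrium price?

Set D = S: 419 - 4.5P = -269 + 3.5P.
688 = 8P, so P* = 86.
Q* = 419 − 4.5(86) = 32.

P* = 86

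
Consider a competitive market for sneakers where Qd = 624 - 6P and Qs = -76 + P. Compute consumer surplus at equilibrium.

Equilibrium: 624 - 6P = -76 + P gives P* = 100, Q* = 24.
Demand choke price (Qd = 0): P = 104.
CS = ½(104 − 100)(24) = 48.

Consumer surplus = 48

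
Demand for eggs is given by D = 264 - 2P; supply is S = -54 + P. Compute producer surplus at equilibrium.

Equilibrium: 264 - 2P = -54 + P gives P* = 106, Q* = 52.
Supply starts at P = 54 (where S = 0).
PS = ½(106 − 54)(52) = 1352.

Producer surplus = 1352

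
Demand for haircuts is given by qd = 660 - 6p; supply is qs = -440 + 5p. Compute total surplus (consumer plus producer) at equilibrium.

Total surplus = 660

Equilibrium: 660 - 6p = -440 + 5p gives p* = 100, q* = 60.
Demand choke price: p = 110; supply starts at p = 88.
CS = ½(110 − 100)(60) = 300; PS = ½(100 − 88)(60) = 360.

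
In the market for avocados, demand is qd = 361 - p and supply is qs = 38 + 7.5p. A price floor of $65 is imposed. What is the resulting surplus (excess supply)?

Surplus = 229.5

Equilibrium price would be p* = 38, so the floor at 65 binds.
At p = 65: qd = 296, qs = 525.5.
Surplus = 525.5 − 296 = 229.5.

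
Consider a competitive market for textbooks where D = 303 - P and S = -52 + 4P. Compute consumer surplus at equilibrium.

Equilibrium: 303 - P = -52 + 4P gives P* = 71, Q* = 232.
Demand choke price (D = 0): P = 303.
CS = ½(303 − 71)(232) = 26912.

Consumer surplus = 26912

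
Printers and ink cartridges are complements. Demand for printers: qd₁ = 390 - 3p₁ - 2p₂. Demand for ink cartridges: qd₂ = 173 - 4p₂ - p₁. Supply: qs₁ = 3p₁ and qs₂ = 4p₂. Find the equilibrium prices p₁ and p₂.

p₁ = 1387/23, p₂ = 324/23

Market 1: 390 - 3p₁ - 2p₂ = 3p₁ → 6p₁ + 2p₂ = 390.
Market 2: 8p₂ + p₁ = 173.
Eliminating p₂: 8×(1) − 2×(2) gives 46p₁ = 2774, so p₁ = 1387/23.
Back-substitute into (2): p₂ = (173 − 1×1387/23) / 8 = 324/23.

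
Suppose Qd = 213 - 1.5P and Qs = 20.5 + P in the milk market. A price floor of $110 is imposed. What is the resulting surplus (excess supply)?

Surplus = 82.5

Equilibrium price would be P* = 77, so the floor at 110 binds.
At P = 110: Qd = 48, Qs = 130.5.
Surplus = 130.5 − 48 = 82.5.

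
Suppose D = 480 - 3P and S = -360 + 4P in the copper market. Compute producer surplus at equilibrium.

Equilibrium: 480 - 3P = -360 + 4P gives P* = 120, Q* = 120.
Supply starts at P = 90 (where S = 0).
PS = ½(120 − 90)(120) = 1800.

Producer surplus = 1800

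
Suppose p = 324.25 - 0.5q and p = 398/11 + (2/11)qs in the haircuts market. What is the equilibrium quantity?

Set the two price expressions equal: 324.25 - 0.5q = 398/11 + (2/11)q.
12675/44 = (15/22)q, so q* = 422.5.
p* = 324.25 − (0.5)(422.5) = 113.

q* = 422.5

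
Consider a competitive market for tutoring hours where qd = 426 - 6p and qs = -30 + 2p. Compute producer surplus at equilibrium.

Producer surplus = 1764

Equilibrium: 426 - 6p = -30 + 2p gives p* = 57, q* = 84.
Supply starts at p = 15 (where qs = 0).
PS = ½(57 − 15)(84) = 1764.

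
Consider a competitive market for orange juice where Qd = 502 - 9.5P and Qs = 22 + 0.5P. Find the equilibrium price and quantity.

P* = 48, Q* = 46

Set Qd = Qs: 502 - 9.5P = 22 + 0.5P.
480 = 10P, so P* = 48.
Q* = 502 − 9.5(48) = 46.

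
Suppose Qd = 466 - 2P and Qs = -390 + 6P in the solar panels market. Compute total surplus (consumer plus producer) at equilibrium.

Equilibrium: 466 - 2P = -390 + 6P gives P* = 107, Q* = 252.
Demand choke price: P = 233; supply starts at P = 65.
CS = ½(233 − 107)(252) = 15876; PS = ½(107 − 65)(252) = 5292.

Total surplus = 21168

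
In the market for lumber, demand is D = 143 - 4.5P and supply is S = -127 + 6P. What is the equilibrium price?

Set D = S: 143 - 4.5P = -127 + 6P.
270 = 10.5P, so P* = 180/7.
Q* = 143 − 4.5(180/7) = 191/7.

P* = 180/7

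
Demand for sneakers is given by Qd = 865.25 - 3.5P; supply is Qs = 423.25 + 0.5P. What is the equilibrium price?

P* = 110.5

Set Qd = Qs: 865.25 - 3.5P = 423.25 + 0.5P.
442 = 4P, so P* = 110.5.
Q* = 865.25 − 3.5(110.5) = 478.5.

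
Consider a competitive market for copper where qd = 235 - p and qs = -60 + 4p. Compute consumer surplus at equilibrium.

Equilibrium: 235 - p = -60 + 4p gives p* = 59, q* = 176.
Demand choke price (qd = 0): p = 235.
CS = ½(235 − 59)(176) = 15488.

Consumer surplus = 15488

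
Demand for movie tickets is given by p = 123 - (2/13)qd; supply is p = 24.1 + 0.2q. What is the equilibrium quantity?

q* = 279.5

Set the two price expressions equal: 123 - (2/13)q = 24.1 + 0.2q.
98.9 = (23/65)q, so q* = 279.5.
p* = 123 − (2/13)(279.5) = 80.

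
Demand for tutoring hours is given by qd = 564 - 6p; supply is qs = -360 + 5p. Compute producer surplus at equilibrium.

Producer surplus = 360

Equilibrium: 564 - 6p = -360 + 5p gives p* = 84, q* = 60.
Supply starts at p = 72 (where qs = 0).
PS = ½(84 − 72)(60) = 360.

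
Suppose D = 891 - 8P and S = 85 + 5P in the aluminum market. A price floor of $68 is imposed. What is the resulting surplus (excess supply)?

Equilibrium price would be P* = 62, so the floor at 68 binds.
At P = 68: D = 347, S = 425.
Surplus = 425 − 347 = 78.

Surplus = 78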